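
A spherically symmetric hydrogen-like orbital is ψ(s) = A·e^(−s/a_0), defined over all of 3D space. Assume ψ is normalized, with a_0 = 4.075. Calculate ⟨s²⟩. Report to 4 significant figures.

⟨s^2⟩ ≈ 49.82

The expectation value is the |ψ|²-weighted average of s^2: ∫ s^2|ψ|² 4πs² ds.
With ∫₀^∞ s^4 e^(−αs) ds = 4!/α^5, the ratio of the moment integral to the normalization integral gives ⟨s²⟩ = 3·a_0^2.
Putting a_0 = 4.075 gives 49.817.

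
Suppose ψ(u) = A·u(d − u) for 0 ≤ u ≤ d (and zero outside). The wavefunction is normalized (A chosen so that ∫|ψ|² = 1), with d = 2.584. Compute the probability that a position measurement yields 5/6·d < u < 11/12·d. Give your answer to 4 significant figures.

P ≈ 0.03041

The probability is P = ∫ |ψ|² du over [5/6·d, 11/12·d].
With A² fixed by ∫|ψ|² = 1, i.e. A² = (d^5/30)^(−1), substitute and integrate.
Let t = u/d; then A² and the length scale cancel, so P = ∫_{5/6}^{11/12} t^2·(1 - t)^2 dt ÷ ∫_{0}^{1} t^2·(1 - t)^2 dt.
Using ∫ t^2·(1 - t)^2 dt = t^3·(6·t^2 - 15·t + 10)/30, the numerator is ≈ 0.00101354 and the denominator is 1/30.
Taking the ratio, P = 0.030406.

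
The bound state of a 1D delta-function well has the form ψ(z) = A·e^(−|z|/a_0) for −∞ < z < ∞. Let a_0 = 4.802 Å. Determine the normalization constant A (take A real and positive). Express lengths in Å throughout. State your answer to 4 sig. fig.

A ≈ 0.4563 Å^(-1/2)

The normalization condition is ∫|ψ|² dz = 1 from −∞ to ∞.
Recall ∫₀^∞ z^m e^(−z/β) dz = m!·β^(m+1), the integral (without the A² prefactor) comes out to a_0.
So A² = (a_0)^(−1).
With a_0 = 4.802: A² = 0.20825 and A = 0.45634.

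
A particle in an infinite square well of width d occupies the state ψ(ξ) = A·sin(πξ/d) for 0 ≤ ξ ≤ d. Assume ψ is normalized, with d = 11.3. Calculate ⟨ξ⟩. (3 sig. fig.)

⟨ξ⟩ ≈ 5.65

⟨ξ⟩ = ∫ ξ |ψ|² dξ over the full domain.
The ratio of the moment integral to the normalization integral gives ⟨ξ⟩ = d/2.
Putting d = 11.3 gives 5.650.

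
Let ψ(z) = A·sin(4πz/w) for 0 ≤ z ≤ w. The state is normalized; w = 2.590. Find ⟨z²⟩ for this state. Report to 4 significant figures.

⟨z²⟩ = ∫ z^2 |ψ|² dz over the full domain.
Since the A² factors cancel between numerator and denominator, ⟨z²⟩ = -w^2/(32·π^2) + w^2/3.
With w = 2.590, ⟨z^2⟩ = 2.2148.

⟨z^2⟩ ≈ 2.215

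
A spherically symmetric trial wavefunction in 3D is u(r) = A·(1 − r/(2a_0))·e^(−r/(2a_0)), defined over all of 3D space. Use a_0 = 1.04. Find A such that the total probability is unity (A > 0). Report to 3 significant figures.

A ≈ 0.188

We need A² ∫|f|² 4πr² dr = 1, taking the integral from 0 to ∞.
Recall ∫₀^∞ r^m e^(−r/β) dr = m!·β^(m+1), the integral (without the A² prefactor) comes out to 8·π·a_0^3.
Hence A² = 1/[8·π·a_0^3].
Substituting a_0 = 1.04 gives A² = 0.03537, so A = 0.1881.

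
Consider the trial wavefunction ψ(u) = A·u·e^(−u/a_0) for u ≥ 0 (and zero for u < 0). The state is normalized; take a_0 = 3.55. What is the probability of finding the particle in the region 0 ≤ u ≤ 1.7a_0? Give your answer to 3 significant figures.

P ≈ 0.660

The probability is P = ∫ |ψ|² du over [0, 1.7a_0].
With A² fixed by ∫|ψ|² = 1, i.e. A² = (a_0^3/4)^(−1), substitute and integrate.
In terms of t = u/a_0 (A² and the length scale cancel between numerator and denominator), P = [∫_{0}^{1.7} t^2·e^(-2·t) dt] / [∫_{0}^{∞} t^2·e^(-2·t) dt].
Using ∫ t^2·e^(-2·t) dt = -(2·t^2 + 2·t + 1)·e^(-2·t)/4, the numerator is 1/4 - 509·e^(-17/5)/200 and the denominator is 1/4.
The result is P = 0.6603.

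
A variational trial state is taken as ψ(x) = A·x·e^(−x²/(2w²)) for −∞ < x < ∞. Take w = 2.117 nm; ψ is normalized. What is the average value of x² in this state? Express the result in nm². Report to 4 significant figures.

By definition ⟨x²⟩ = ∫ x^2 |ψ(x)|² dx.
Since the A² factors cancel between numerator and denominator, ⟨x²⟩ = 3·w^2/2.
Putting w = 2.117 gives 6.7225.

⟨x^2⟩ ≈ 6.723 nm^2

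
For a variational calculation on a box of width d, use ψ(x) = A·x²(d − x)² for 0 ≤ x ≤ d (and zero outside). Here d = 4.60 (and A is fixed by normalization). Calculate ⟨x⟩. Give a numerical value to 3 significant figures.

⟨x⟩ ≈ 2.30

⟨x⟩ = ∫ x |ψ|² dx over the full domain.
Expanding the polynomial and integrating term by term, the ratio of the moment integral to the normalization integral gives ⟨x⟩ = d/2.
Putting d = 4.60 gives 2.300.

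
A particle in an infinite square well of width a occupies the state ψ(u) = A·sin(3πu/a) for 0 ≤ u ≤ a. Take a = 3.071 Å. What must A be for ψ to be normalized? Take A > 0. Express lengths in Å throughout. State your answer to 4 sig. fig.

Normalization requires ∫|ψ|² du = 1, integrated from 0 to a.
With ψ = A·sin(3πu/a), the integral evaluates to A²·[a/2].
Substituting a = 3.071 gives A² = 0.65125, so A = 0.80700.

A ≈ 0.8070 Å^(-1/2)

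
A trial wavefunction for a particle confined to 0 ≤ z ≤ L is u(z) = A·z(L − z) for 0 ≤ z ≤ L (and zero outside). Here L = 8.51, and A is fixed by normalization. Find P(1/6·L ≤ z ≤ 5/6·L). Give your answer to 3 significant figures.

The probability is P = ∫ |u|² dz over [1/6·L, 5/6·L].
Since A² = 1/(L^5/30), this is the region integral divided by the full normalization integral.
In terms of t = z/L (A² and the length scale cancel between numerator and denominator), P = [∫_{1/6}^{5/6} t^2·(1 - t)^2 dt] / [∫_{0}^{1} t^2·(1 - t)^2 dt].
An antiderivative of t^2·(1 - t)^2 is t^3·(6·t^2 - 15·t + 10)/30; evaluating from 1/6 to 5/6 gives 301/9720, while the full integral is 1/30.
The result is P = 301/324.

P ≈ 0.929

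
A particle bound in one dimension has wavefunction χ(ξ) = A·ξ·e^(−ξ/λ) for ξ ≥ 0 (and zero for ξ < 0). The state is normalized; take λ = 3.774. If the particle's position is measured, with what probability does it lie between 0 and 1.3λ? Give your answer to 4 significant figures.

P ≈ 0.4816

|χ|² is the probability density, so P = ∫_{0}^{1.3λ} |χ|² dξ.
The normalization integral ∫|χ|²dξ over the whole domain equals λ^3/4·A², and A² cancels in the ratio.
Substituting u = ξ/λ, A² and the length scale cancel in the ratio: P = ∫_{0}^{1.3} u^2·e^(-2·u) du / ∫_{0}^{∞} u^2·e^(-2·u) du.
Using ∫ u^2·e^(-2·u) du = -(2·u^2 + 2·u + 1)·e^(-2·u)/4, the numerator is 1/4 - 349·e^(-13/5)/200 and the denominator is 1/4.
The result is P = 0.48157.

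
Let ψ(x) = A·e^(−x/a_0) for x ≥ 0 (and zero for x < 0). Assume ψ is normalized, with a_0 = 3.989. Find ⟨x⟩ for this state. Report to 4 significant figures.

⟨x⟩ ≈ 1.995

By definition ⟨x⟩ = ∫ x |ψ(x)|² dx.
Evaluating both integrals, ⟨x⟩ = a_0/2.
With a_0 = 3.989, ⟨x⟩ = 1.9945.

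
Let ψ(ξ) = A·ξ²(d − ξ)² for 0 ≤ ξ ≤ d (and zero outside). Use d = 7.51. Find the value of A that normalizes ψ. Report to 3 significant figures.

Normalization requires ∫|ψ|² dξ = 1, integrated from 0 to d.
The integral (without the A² prefactor) comes out to d^9/630.
Setting this equal to 1 gives A² = 1/(d^9/630).
With d = 7.51: A² = 0.000008291 and A = 0.002879.

A ≈ 0.00288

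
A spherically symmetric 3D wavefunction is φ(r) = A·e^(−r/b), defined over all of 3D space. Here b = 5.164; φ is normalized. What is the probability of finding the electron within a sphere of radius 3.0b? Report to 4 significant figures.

With dV = 4πr²dr, the probability is ∫|φ|² dV over r ≤ 3.0b.
Normalization gives A² = 1/(π·b^3).
Let u = r/b; then A², 4π and the length scale all cancel, so P = ∫_{0}^{3.0} u^2·e^(-2·u) du ÷ ∫_{0}^{∞} u^2·e^(-2·u) du.
Using ∫ u^2·e^(-2·u) du = -(2·u^2 + 2·u + 1)·e^(-2·u)/4, the numerator is 1/4 - 25·e^(-6)/4 and the denominator is 1/4.
This evaluates to P = 0.93803.

P ≈ 0.9380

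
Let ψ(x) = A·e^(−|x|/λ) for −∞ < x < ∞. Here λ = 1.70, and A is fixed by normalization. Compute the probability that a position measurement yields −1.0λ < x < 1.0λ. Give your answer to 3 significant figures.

P ≈ 0.865

|ψ|² is the probability density, so P = ∫_{−1.0λ}^{1.0λ} |ψ|² dx.
With A² fixed by ∫|ψ|² = 1, i.e. A² = (λ)^(−1), substitute and integrate.
Both integrals are even about x = 0, so only the x ≥ 0 halves are needed (the factors of 2 cancel). Let u = x/λ; then A² and the length scale cancel, so P = ∫_{0}^{1.0} e^(-2·u) du ÷ ∫_{0}^{∞} e^(-2·u) du.
Using ∫ e^(-2·u) du = -e^(-2·u)/2, the numerator is 1/2 - e^(-2)/2 and the denominator is 1/2.
Evaluating gives P = 0.8647.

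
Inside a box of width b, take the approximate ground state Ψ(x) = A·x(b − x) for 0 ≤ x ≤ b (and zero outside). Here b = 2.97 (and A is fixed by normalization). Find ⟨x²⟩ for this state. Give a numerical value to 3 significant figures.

By definition ⟨x²⟩ = ∫ x^2 |Ψ(x)|² dx.
Since the A² factors cancel between numerator and denominator, ⟨x²⟩ = 2·b^2/7.
Putting b = 2.97 gives 2.520.

⟨x^2⟩ ≈ 2.52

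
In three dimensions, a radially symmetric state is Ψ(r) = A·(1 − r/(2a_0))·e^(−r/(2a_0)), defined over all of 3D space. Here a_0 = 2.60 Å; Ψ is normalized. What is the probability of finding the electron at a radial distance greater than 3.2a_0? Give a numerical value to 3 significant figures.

P ≈ 0.914

P = ∫ |Ψ|² 4πr² dr over r > 3.2a_0.
A² is fixed by ∫₀^∞ 4πr²|Ψ|² dr = 1, i.e. A² = (8·π·a_0^3)^(−1).
In terms of u = r/a_0 (A², 4π and the length scale all cancel between numerator and denominator), P = [∫_{3.2}^{∞} u^2·(1 - u/2)^2·e^(-u) du] / [∫_{0}^{∞} u^2·(1 - u/2)^2·e^(-u) du].
An antiderivative of u^2·(1 - u/2)^2·e^(-u) is -(u^4/4 + u^2 + 2·u + 2)·e^(-u); evaluating from 3.2 to ∞ gives ≈ 1.8284, while the full integral is 2.
Taking the ratio yields P = 0.9142.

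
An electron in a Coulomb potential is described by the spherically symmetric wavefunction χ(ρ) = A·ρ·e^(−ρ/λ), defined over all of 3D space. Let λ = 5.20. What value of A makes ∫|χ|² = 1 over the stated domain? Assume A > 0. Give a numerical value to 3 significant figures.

A ≈ 0.00528

Normalization requires ∫|χ|² 4πρ² dρ = 1, integrated from 0 to ∞.
In 3D with spherical symmetry the volume element is 4πρ² dρ.
Using ∫₀^∞ ρⁿ e^(−αρ) dρ = n!/αⁿ⁺¹, carrying out the integral gives A² · 3·π·λ^5.
Setting this equal to 1 gives A² = 1/(3·π·λ^5).
Substituting λ = 5.20 gives A² = 0.00002791, so A = 0.005283.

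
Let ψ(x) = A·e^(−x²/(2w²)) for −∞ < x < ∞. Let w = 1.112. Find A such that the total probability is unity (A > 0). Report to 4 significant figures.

We need A² ∫|f|² dx = 1, taking the integral from −∞ to ∞.
With ψ = A·e^(−x²/(2w²)), the integral evaluates to A²·[√(π)·w].
So A² = (√(π)·w)^(−1).
With w = 1.112: A² = 0.50736 and A = 0.71230.

A ≈ 0.7123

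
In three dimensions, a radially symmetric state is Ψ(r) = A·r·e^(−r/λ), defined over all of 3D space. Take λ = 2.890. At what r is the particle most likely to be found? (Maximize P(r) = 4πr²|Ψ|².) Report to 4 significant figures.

Differentiate P(r) = 4πr²|Ψ|² with respect to r and set to zero.
This gives r = 2·λ.
With λ = 2.890, the most probable radial distance is 5.7800.

r ≈ 5.780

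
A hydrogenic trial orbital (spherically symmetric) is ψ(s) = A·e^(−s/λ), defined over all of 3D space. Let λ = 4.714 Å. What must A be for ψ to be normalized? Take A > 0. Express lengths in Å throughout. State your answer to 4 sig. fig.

Normalization requires ∫|ψ|² 4πs² ds = 1, integrated from 0 to ∞.
The angular integral contributes 4π, leaving ∫₀^∞ s²|ψ|² ds.
With ∫₀^∞ s^2 e^(−αs) ds = 2!/α^3, ∫|ψ|² 4πs² ds = A²·(π·λ^3).
Substituting λ = 4.714 gives A² = 0.0030387, so A = 0.055124.

A ≈ 0.05512 Å^(-3/2)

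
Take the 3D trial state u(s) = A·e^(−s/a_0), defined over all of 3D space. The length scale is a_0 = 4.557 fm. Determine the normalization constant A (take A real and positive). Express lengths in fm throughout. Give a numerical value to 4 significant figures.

A ≈ 0.05800 fm^(-3/2)

The normalization condition is ∫|u|² 4πs² ds = 1 from 0 to ∞.
In 3D with spherical symmetry the volume element is 4πs² ds.
With ∫₀^∞ s^2 e^(−αs) ds = 2!/α^3, with u = A·e^(−s/a_0), the integral evaluates to A²·[π·a_0^3].
Plugging in a_0 = 4.557 yields A = 0.057997.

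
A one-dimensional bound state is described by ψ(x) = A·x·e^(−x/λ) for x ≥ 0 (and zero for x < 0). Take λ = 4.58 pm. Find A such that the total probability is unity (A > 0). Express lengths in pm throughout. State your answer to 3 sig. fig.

The normalization condition is ∫|ψ|² dx = 1 from 0 to ∞.
∫|ψ|² dx = A²·(λ^3/4).
Plugging in λ = 4.58 yields A = 0.2040.

A ≈ 0.204 pm^(-3/2)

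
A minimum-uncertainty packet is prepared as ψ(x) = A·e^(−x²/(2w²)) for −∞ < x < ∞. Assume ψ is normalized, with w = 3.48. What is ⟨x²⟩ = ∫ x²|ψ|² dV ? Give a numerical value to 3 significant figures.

⟨x²⟩ = ∫ x^2 |ψ|² dx over the full domain.
With ∫_{−∞}^{∞} x^(2m) e^(−αx²) dx = (2m−1)!!·√π / (2^m α^(m+1/2)), the ratio of the moment integral to the normalization integral gives ⟨x²⟩ = w^2/2.
With w = 3.48, ⟨x^2⟩ = 6.055.

⟨x^2⟩ ≈ 6.06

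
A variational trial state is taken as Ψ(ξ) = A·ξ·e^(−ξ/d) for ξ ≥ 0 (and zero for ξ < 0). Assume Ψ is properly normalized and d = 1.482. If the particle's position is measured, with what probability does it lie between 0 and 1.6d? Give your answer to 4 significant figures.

P ≈ 0.6201

The probability is P = ∫ |Ψ|² dξ over [0, 1.6d].
With A² fixed by ∫|Ψ|² = 1, i.e. A² = (d^3/4)^(−1), substitute and integrate.
Let u = ξ/d; then A² and the length scale cancel, so P = ∫_{0}^{1.6} u^2·e^(-2·u) du ÷ ∫_{0}^{∞} u^2·e^(-2·u) du.
With ∫ u^2·e^(-2·u) du = -(2·u^2 + 2·u + 1)·e^(-2·u)/4 + C, the region integral is 1/4 - 233·e^(-16/5)/100 and the full one is 1/4.
The result is P = 0.62010.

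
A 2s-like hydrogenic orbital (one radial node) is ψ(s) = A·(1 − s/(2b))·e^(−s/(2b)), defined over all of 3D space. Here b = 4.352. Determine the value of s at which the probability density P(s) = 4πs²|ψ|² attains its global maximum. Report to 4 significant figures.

Set d/ds [P(s) = 4πs²|ψ|²] = 0 and solve for s > 0.
Solving yields s = b·(√(5) + 3).
With b = 4.352, the most probable radial distance is 22.787.

s ≈ 22.79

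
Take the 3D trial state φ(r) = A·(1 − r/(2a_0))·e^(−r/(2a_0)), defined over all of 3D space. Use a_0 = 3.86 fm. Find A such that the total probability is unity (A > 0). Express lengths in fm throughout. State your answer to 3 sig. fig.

Normalization requires ∫|φ|² 4πr² dr = 1, integrated from 0 to ∞.
The integral (without the A² prefactor) comes out to 8·π·a_0^3.
Hence A² = 1/[8·π·a_0^3].
Plugging in a_0 = 3.86 yields A = 0.02630.

A ≈ 0.0263 fm^(-3/2)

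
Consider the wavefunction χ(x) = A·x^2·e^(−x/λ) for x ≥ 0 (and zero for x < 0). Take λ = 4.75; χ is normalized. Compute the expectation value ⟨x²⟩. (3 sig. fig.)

⟨x^2⟩ ≈ 169

The expectation value is the |χ|²-weighted average of x^2: ∫ x^2|χ|² dx.
Using ∫₀^∞ xⁿ e^(−αx) dx = n!/αⁿ⁺¹, the ratio of the moment integral to the normalization integral gives ⟨x²⟩ = 15·λ^2/2.
Putting λ = 4.75 gives 169.2.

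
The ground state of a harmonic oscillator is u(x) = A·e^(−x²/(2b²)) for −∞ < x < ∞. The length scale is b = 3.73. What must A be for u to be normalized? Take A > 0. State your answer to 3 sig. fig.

We need A² ∫|f|² dx = 1, taking the integral from −∞ to ∞.
The integral (without the A² prefactor) comes out to √(π)·b.
Setting this equal to 1 gives A² = 1/(√(π)·b).
Plugging in b = 3.73 yields A = 0.3889.

A ≈ 0.389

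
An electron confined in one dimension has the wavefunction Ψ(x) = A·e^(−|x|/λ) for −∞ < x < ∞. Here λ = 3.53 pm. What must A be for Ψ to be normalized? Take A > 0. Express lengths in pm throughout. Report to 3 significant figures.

Normalization requires ∫|Ψ|² dx = 1, integrated from −∞ to ∞.
The integral (without the A² prefactor) comes out to λ.
Setting this equal to 1 gives A² = 1/(λ).
Substituting λ = 3.53 gives A² = 0.2833, so A = 0.5322.

A ≈ 0.532 pm^(-1/2)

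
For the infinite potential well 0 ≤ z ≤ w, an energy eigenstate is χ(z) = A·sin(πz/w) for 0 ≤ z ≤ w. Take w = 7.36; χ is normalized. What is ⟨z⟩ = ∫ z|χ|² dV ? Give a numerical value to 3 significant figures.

The expectation value is the |χ|²-weighted average of z: ∫ z|χ|² dz.
The ratio of the moment integral to the normalization integral gives ⟨z⟩ = w/2.
Putting w = 7.36 gives 3.680.

⟨z⟩ ≈ 3.68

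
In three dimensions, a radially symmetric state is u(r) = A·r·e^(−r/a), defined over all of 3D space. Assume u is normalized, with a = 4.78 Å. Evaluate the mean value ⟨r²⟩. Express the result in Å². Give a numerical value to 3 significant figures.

By definition ⟨r²⟩ = ∫ r^2 |u(r)|² 4πr² dr.
With ∫₀^∞ r^6 e^(−αr) dr = 6!/α^7, the ratio of the moment integral to the normalization integral gives ⟨r²⟩ = 15·a^2/2.
With a = 4.78, ⟨r^2⟩ = 171.4.

⟨r^2⟩ ≈ 171 Å^2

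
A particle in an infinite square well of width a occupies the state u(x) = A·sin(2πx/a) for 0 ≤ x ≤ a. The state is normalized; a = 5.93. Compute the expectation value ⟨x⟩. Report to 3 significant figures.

⟨x⟩ ≈ 2.97

The expectation value is the |u|²-weighted average of x: ∫ x|u|² dx.
With ∫₀^a sin²(nπx/a) dx = a/2, since the A² factors cancel between numerator and denominator, ⟨x⟩ = a/2.
Putting a = 5.93 gives 2.965.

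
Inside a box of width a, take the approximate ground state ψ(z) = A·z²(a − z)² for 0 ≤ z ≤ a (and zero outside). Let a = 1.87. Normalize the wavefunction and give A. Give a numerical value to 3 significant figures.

A ≈ 1.50

The normalization condition is ∫|ψ|² dz = 1 from 0 to a.
Expanding the polynomial and integrating term by term, the integral (without the A² prefactor) comes out to a^9/630.
So A² = (a^9/630)^(−1).
With a = 1.87: A² = 2.253 and A = 1.501.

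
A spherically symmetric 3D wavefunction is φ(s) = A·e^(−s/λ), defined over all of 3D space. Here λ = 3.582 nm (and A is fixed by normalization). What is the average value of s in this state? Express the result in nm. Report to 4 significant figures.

⟨s⟩ ≈ 5.373 nm

⟨s⟩ = ∫ s |φ|² 4πs² ds over the full domain.
Evaluating both integrals, ⟨s⟩ = 3·λ/2.
With λ = 3.582, ⟨s⟩ = 5.3730.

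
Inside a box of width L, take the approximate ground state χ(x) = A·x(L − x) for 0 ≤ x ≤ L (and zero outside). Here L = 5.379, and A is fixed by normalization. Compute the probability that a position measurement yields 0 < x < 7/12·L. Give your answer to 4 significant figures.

P ≈ 0.6534

P = ∫_{0}^{7/12·L} |χ(x)|² dx.
With A² fixed by ∫|χ|² = 1, i.e. A² = (L^5/30)^(−1), substitute and integrate.
In terms of u = x/L (A² and the length scale cancel between numerator and denominator), P = [∫_{0}^{7/12} u^2·(1 - u)^2 du] / [∫_{0}^{1} u^2·(1 - u)^2 du].
Using ∫ u^2·(1 - u)^2 du = u^3·(6·u^2 - 15·u + 10)/30, the numerator is ≈ 0.0217794 and the denominator is 1/30.
Evaluating gives P = 0.65338.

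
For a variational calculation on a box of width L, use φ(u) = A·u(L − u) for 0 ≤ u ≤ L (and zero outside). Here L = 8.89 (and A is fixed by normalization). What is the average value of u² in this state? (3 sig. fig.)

⟨u^2⟩ ≈ 22.6

The expectation value is the |φ|²-weighted average of u^2: ∫ u^2|φ|² du.
Expanding the polynomial and integrating term by term, the ratio of the moment integral to the normalization integral gives ⟨u²⟩ = 2·L^2/7.
With L = 8.89, ⟨u^2⟩ = 22.58.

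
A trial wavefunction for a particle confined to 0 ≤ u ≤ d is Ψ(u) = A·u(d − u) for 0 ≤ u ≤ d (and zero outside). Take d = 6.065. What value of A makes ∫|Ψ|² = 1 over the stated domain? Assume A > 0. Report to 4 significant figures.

A ≈ 0.06046

Normalization requires ∫|Ψ|² du = 1, integrated from 0 to d.
Carrying out the integral gives A² · d^5/30.
Setting this equal to 1 gives A² = 1/(d^5/30).
Plugging in d = 6.065 yields A = 0.060462.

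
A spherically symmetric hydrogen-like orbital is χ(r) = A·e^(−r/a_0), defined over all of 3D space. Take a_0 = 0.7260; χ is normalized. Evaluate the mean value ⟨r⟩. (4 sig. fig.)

⟨r⟩ ≈ 1.089

The expectation value is the |χ|²-weighted average of r: ∫ r|χ|² 4πr² dr.
Recall ∫₀^∞ r^m e^(−r/β) dr = m!·β^(m+1), since the A² factors cancel between numerator and denominator, ⟨r⟩ = 3·a_0/2.
With a_0 = 0.7260, ⟨r⟩ = 1.0890.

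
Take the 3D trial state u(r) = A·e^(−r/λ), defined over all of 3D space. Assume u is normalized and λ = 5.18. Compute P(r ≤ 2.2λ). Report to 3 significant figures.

P ≈ 0.815

With dV = 4πr²dr, the probability is ∫|u|² dV over r ≤ 2.2λ.
The full normalization integral is A²·[π·λ^3] = 1, fixing A².
Substituting t = r/λ, A², 4π and the length scale all cancel in the ratio: P = ∫_{0}^{2.2} t^2·e^(-2·t) dt / ∫_{0}^{∞} t^2·e^(-2·t) dt.
Using ∫ t^2·e^(-2·t) dt = -(2·t^2 + 2·t + 1)·e^(-2·t)/4, the numerator is 1/4 - 377·e^(-22/5)/100 and the denominator is 1/4.
This evaluates to P = 0.8149.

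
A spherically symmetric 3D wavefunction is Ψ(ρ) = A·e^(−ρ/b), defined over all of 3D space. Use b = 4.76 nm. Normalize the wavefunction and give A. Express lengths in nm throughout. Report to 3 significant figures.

A ≈ 0.0543 nm^(-3/2)

The normalization condition is ∫|Ψ|² 4πρ² dρ = 1 from 0 to ∞.
With ∫₀^∞ ρ^2 e^(−αρ) dρ = 2!/α^3, carrying out the integral gives A² · π·b^3.
So A² = (π·b^3)^(−1).
With b = 4.76: A² = 0.002951 and A = 0.05433.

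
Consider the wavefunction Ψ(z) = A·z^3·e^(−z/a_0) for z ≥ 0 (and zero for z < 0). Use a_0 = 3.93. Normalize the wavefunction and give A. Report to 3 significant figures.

A ≈ 0.00350

We need A² ∫|f|² dz = 1, taking the integral from 0 to ∞.
With ∫₀^∞ z^6 e^(−αz) dz = 6!/α^7, ∫|Ψ|² dz = A²·(45·a_0^7/8).
Hence A² = 1/[45·a_0^7/8].
Substituting a_0 = 3.93 gives A² = 0.00001228, so A = 0.003504.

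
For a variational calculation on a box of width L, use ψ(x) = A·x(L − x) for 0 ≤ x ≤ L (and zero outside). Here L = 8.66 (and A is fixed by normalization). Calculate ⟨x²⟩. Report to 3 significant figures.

By definition ⟨x²⟩ = ∫ x^2 |ψ(x)|² dx.
Expanding the polynomial and integrating term by term, evaluating both integrals, ⟨x²⟩ = 2·L^2/7.
With L = 8.66, ⟨x^2⟩ = 21.43.

⟨x^2⟩ ≈ 21.4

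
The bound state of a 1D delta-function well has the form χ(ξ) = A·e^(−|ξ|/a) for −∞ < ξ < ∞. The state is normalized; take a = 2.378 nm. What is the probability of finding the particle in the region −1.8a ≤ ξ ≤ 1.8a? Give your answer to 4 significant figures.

P ≈ 0.9727

P = ∫_{−1.8a}^{1.8a} |χ(ξ)|² dξ.
Since A² = 1/(a), this is the region integral divided by the full normalization integral.
By symmetry take twice the ξ ≥ 0 contribution in numerator and denominator; the 2's cancel. Substituting u = ξ/a, A² and the length scale cancel in the ratio: P = ∫_{0}^{1.8} e^(-2·u) du / ∫_{0}^{∞} e^(-2·u) du.
With ∫ e^(-2·u) du = -e^(-2·u)/2 + C, the region integral is 1/2 - e^(-18/5)/2 and the full one is 1/2.
Evaluating gives P = 0.97268.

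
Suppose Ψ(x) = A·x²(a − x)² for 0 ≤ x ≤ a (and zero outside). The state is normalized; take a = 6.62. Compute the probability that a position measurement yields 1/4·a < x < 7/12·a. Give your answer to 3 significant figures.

P ≈ 0.649

P = ∫_{1/4·a}^{7/12·a} |Ψ(x)|² dx.
The normalization integral ∫|Ψ|²dx over the whole domain equals a^9/630·A², and A² cancels in the ratio.
Substituting u = x/a, A² and the length scale cancel in the ratio: P = ∫_{1/4}^{7/12} u^4·(1 - u)^4 du / ∫_{0}^{1} u^4·(1 - u)^4 du.
With ∫ u^4·(1 - u)^4 du = u^5·(70·u^4 - 315·u^3 + 540·u^2 - 420·u + 126)/630 + C, the region integral is ≈ 0.0010298 and the full one is 1/630.
The result is P = 0.6487.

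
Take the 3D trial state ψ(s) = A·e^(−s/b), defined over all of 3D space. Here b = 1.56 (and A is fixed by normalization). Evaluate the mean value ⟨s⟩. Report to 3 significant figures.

By definition ⟨s⟩ = ∫ s |ψ(s)|² 4πs² ds.
Using ∫₀^∞ sⁿ e^(−αs) ds = n!/αⁿ⁺¹, evaluating both integrals, ⟨s⟩ = 3·b/2.
Putting b = 1.56 gives 2.340.

⟨s⟩ ≈ 2.34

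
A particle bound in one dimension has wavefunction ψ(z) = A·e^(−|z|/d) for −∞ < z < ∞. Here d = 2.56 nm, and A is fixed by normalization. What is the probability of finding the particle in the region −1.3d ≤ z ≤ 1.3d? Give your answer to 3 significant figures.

P ≈ 0.926

The probability is P = ∫ |ψ|² dz over [−1.3d, 1.3d].
Since A² = 1/(d), this is the region integral divided by the full normalization integral.
By symmetry take twice the z ≥ 0 contribution in numerator and denominator; the 2's cancel. Let u = z/d; then A² and the length scale cancel, so P = ∫_{0}^{1.3} e^(-2·u) du ÷ ∫_{0}^{∞} e^(-2·u) du.
An antiderivative of e^(-2·u) is -e^(-2·u)/2; evaluating from 0 to 1.3 gives 1/2 - e^(-13/5)/2, while the full integral is 1/2.
This works out to P = 0.9257.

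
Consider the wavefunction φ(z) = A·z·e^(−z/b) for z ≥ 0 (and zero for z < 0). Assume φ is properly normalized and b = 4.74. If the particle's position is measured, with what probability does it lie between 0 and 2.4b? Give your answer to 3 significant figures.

P ≈ 0.857

|φ|² is the probability density, so P = ∫_{0}^{2.4b} |φ|² dz.
The normalization integral ∫|φ|²dz over the whole domain equals b^3/4·A², and A² cancels in the ratio.
In terms of u = z/b (A² and the length scale cancel between numerator and denominator), P = [∫_{0}^{2.4} u^2·e^(-2·u) du] / [∫_{0}^{∞} u^2·e^(-2·u) du].
With ∫ u^2·e^(-2·u) du = -(2·u^2 + 2·u + 1)·e^(-2·u)/4 + C, the region integral is 1/4 - 433·e^(-24/5)/100 and the full one is 1/4.
This works out to P = 0.8575.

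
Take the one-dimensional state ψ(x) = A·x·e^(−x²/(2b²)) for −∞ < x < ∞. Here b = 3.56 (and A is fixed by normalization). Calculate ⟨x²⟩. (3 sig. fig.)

⟨x²⟩ = ∫ x^2 |ψ|² dx over the full domain.
Using the Gaussian integral ∫_{−∞}^{∞} e^(−αx²) dx = √(π/α), the ratio of the moment integral to the normalization integral gives ⟨x²⟩ = 3·b^2/2.
With b = 3.56, ⟨x^2⟩ = 19.01.

⟨x^2⟩ ≈ 19.0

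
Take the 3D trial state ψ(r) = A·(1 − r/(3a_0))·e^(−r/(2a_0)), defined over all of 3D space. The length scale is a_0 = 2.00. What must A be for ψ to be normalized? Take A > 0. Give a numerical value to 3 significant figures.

The normalization condition is ∫|ψ|² 4πr² dr = 1 from 0 to ∞.
The integral (without the A² prefactor) comes out to 8·π·a_0^3/3.
Setting this equal to 1 gives A² = 1/(8·π·a_0^3/3).
Substituting a_0 = 2.00 gives A² = 0.01492, so A = 0.1222.

A ≈ 0.122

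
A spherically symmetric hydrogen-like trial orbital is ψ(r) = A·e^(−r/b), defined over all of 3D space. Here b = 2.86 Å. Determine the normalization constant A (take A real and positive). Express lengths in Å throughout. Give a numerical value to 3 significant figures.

A ≈ 0.117 Å^(-3/2)

We need A² ∫|f|² 4πr² dr = 1, taking the integral from 0 to ∞.
(Spherical symmetry: dV = 4πr² dr.)
With ψ = A·e^(−r/b), the integral evaluates to A²·[π·b^3].
Substituting b = 2.86 gives A² = 0.01361, so A = 0.1166.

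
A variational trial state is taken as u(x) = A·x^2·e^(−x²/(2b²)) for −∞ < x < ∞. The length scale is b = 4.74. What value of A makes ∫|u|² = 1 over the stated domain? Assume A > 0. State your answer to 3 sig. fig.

The normalization condition is ∫|u|² dx = 1 from −∞ to ∞.
Differentiating ∫e^(−αx²) dx = √(π/α) under α to get the higher moments, with u = A·x^2·e^(−x²/(2b²)), the integral evaluates to A²·[3·√(π)·b^5/4].
Plugging in b = 4.74 yields A = 0.01773.

A ≈ 0.0177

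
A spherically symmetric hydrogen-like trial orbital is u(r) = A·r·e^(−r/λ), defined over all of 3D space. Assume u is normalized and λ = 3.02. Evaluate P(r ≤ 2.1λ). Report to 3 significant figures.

P = ∫ |u|² 4πr² dr over r ≤ 2.1λ.
A² is fixed by ∫₀^∞ 4πr²|u|² dr = 1, i.e. A² = (3·π·λ^5)^(−1).
Substituting t = r/λ, A², 4π and the length scale all cancel in the ratio: P = ∫_{0}^{2.1} t^4·e^(-2·t) dt / ∫_{0}^{∞} t^4·e^(-2·t) dt.
Using ∫ t^4·e^(-2·t) dt = -(t^4/2 + t^3 + 3·t^2/2 + 3·t/2 + 3/4)·e^(-2·t), the numerator is ≈ 0.30763 and the denominator is 3/4.
This evaluates to P = 0.4102.

P ≈ 0.410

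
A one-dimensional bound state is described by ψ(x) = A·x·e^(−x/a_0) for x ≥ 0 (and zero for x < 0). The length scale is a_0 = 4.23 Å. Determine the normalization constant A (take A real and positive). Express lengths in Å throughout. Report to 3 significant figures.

A ≈ 0.230 Å^(-3/2)

We need A² ∫|f|² dx = 1, taking the integral from 0 to ∞.
With ∫₀^∞ x^2 e^(−αx) dx = 2!/α^3, ∫|ψ|² dx = A²·(a_0^3/4).
Setting this equal to 1 gives A² = 1/(a_0^3/4).
Substituting a_0 = 4.23 gives A² = 0.05285, so A = 0.2299.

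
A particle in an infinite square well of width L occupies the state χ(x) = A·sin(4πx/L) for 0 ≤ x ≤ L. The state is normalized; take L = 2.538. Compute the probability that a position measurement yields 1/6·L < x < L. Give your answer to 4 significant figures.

P ≈ 0.7989

The probability is P = ∫ |χ|² dx over [1/6·L, L].
The normalization integral ∫|χ|²dx over the whole domain equals L/2·A², and A² cancels in the ratio.
Let u = x/L; then A² and the length scale cancel, so P = ∫_{1/6}^{1} sin(4·π·u)^2 du ÷ ∫_{0}^{1} sin(4·π·u)^2 du.
Using ∫ sin(4·π·u)^2 du = u/2 - sin(4·π·u)·cos(4·π·u)/(8·π), the numerator is -√(3)/(32·π) + 5/12 and the denominator is 1/2.
The result is P = -√(3)/(16·π) + 5/6.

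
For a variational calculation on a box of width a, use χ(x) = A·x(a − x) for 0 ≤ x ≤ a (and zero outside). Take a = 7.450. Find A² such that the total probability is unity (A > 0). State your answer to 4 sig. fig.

A^2 ≈ 0.001307

The normalization condition is ∫|χ|² dx = 1 from 0 to a.
Carrying out the integral gives A² · a^5/30.
So A² = (a^5/30)^(−1).
Substituting a = 7.450 gives A² = 0.0013072, so A = 0.036155.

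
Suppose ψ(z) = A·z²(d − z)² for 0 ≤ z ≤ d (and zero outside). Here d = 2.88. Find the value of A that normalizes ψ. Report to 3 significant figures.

The normalization condition is ∫|ψ|² dz = 1 from 0 to d.
Expanding the polynomial and integrating term by term, with ψ = A·z²(d − z)², the integral evaluates to A²·[d^9/630].
Substituting d = 2.88 gives A² = 0.04622, so A = 0.2150.

A ≈ 0.215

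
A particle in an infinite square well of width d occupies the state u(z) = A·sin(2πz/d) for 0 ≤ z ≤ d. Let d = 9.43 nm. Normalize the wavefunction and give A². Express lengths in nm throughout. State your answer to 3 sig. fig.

A^2 ≈ 0.212 nm^(-1)

Normalization requires ∫|u|² dz = 1, integrated from 0 to d.
Using sin²θ = (1 − cos 2θ)/2, the integral (without the A² prefactor) comes out to d/2.
Hence A² = 1/[d/2].
Plugging in d = 9.43 yields A = 0.4605.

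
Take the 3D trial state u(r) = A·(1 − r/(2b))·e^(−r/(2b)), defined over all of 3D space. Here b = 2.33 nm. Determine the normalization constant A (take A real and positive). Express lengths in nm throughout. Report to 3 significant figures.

Require ∫ |u|² 4πr² dr = 1 over the whole domain.
With u = A·(1 − r/(2b))·e^(−r/(2b)), the integral evaluates to A²·[8·π·b^3].
With b = 2.33: A² = 0.003146 and A = 0.05608.

A ≈ 0.0561 nm^(-3/2)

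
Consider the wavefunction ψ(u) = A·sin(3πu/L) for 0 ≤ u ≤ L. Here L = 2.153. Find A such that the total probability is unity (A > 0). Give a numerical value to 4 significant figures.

A ≈ 0.9638

The normalization condition is ∫|ψ|² du = 1 from 0 to L.
With ∫₀^L sin²(nπu/L) du = L/2, with ψ = A·sin(3πu/L), the integral evaluates to A²·[L/2].
With L = 2.153: A² = 0.92894 and A = 0.96381.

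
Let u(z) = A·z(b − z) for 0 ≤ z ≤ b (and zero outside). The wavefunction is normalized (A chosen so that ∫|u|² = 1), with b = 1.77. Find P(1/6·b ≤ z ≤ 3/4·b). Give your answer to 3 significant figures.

The probability is P = ∫ |u|² dz over [1/6·b, 3/4·b].
The normalization integral ∫|u|²dz over the whole domain equals b^5/30·A², and A² cancels in the ratio.
Let t = z/b; then A² and the length scale cancel, so P = ∫_{1/6}^{3/4} t^2·(1 - t)^2 dt ÷ ∫_{0}^{1} t^2·(1 - t)^2 dt.
An antiderivative of t^2·(1 - t)^2 is t^3·(6·t^2 - 15·t + 10)/30; evaluating from 1/6 to 3/4 gives ≈ 0.028700, while the full integral is 1/30.
This works out to P = 0.8610.

P ≈ 0.861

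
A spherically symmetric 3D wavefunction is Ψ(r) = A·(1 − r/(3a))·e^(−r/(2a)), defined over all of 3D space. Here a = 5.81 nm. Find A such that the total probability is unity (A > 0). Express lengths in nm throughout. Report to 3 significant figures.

A ≈ 0.0247 nm^(-3/2)

Normalization requires ∫|Ψ|² 4πr² dr = 1, integrated from 0 to ∞.
Carrying out the integral gives A² · 8·π·a^3/3.
Hence A² = 1/[8·π·a^3/3].
Plugging in a = 5.81 yields A = 0.02467.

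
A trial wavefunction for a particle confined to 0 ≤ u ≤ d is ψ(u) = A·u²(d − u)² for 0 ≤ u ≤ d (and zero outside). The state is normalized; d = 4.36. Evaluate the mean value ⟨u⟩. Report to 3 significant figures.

⟨u⟩ ≈ 2.18

By definition ⟨u⟩ = ∫ u |ψ(u)|² du.
Since the A² factors cancel between numerator and denominator, ⟨u⟩ = d/2.
Putting d = 4.36 gives 2.180.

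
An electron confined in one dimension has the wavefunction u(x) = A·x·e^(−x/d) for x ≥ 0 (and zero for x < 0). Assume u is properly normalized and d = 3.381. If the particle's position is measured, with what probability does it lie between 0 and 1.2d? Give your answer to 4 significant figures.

P ≈ 0.4303

|u|² is the probability density, so P = ∫_{0}^{1.2d} |u|² dx.
Since A² = 1/(d^3/4), this is the region integral divided by the full normalization integral.
Substituting t = x/d, A² and the length scale cancel in the ratio: P = ∫_{0}^{1.2} t^2·e^(-2·t) dt / ∫_{0}^{∞} t^2·e^(-2·t) dt.
Using ∫ t^2·e^(-2·t) dt = -(2·t^2 + 2·t + 1)·e^(-2·t)/4, the numerator is 1/4 - 157·e^(-12/5)/100 and the denominator is 1/4.
The result is P = 0.43029.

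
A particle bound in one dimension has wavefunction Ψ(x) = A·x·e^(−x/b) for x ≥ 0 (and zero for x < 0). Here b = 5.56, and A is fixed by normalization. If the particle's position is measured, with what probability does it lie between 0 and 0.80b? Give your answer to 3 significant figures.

P = ∫_{0}^{0.80b} |Ψ(x)|² dx.
Since A² = 1/(b^3/4), this is the region integral divided by the full normalization integral.
Let u = x/b; then A² and the length scale cancel, so P = ∫_{0}^{0.80} u^2·e^(-2·u) du ÷ ∫_{0}^{∞} u^2·e^(-2·u) du.
Using ∫ u^2·e^(-2·u) du = -(2·u^2 + 2·u + 1)·e^(-2·u)/4, the numerator is 1/4 - 97·e^(-8/5)/100 and the denominator is 1/4.
This works out to P = 0.2166.

P ≈ 0.217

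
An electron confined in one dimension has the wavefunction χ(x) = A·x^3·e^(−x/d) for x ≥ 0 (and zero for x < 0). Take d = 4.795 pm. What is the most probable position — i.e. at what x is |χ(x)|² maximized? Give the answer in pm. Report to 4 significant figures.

x ≈ 14.39 pm

Set d/dx [|χ(x)|²] = 0 and solve for x > 0.
This gives x = 3·d.
With d = 4.795, the most probable position is 14.385 pm.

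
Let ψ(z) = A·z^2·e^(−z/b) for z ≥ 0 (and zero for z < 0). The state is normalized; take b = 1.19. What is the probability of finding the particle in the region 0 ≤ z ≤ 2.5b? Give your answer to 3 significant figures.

P ≈ 0.560

|ψ|² is the probability density, so P = ∫_{0}^{2.5b} |ψ|² dz.
Since A² = 1/(3·b^5/4), this is the region integral divided by the full normalization integral.
Let u = z/b; then A² and the length scale cancel, so P = ∫_{0}^{2.5} u^4·e^(-2·u) du ÷ ∫_{0}^{∞} u^4·e^(-2·u) du.
Using ∫ u^4·e^(-2·u) du = -(u^4/2 + u^3 + 3·u^2/2 + 3·u/2 + 3/4)·e^(-2·u), the numerator is 3/4 - 1569·e^(-5)/32 and the denominator is 3/4.
This works out to P = 0.5595.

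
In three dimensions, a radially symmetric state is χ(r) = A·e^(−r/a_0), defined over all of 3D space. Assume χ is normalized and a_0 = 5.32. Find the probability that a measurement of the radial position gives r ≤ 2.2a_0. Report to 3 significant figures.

P = ∫ |χ|² 4πr² dr over r ≤ 2.2a_0.
The full normalization integral is A²·[π·a_0^3] = 1, fixing A².
In terms of u = r/a_0 (A², 4π and the length scale all cancel between numerator and denominator), P = [∫_{0}^{2.2} u^2·e^(-2·u) du] / [∫_{0}^{∞} u^2·e^(-2·u) du].
Using ∫ u^2·e^(-2·u) du = -(2·u^2 + 2·u + 1)·e^(-2·u)/4, the numerator is 1/4 - 377·e^(-22/5)/100 and the denominator is 1/4.
The region integral divided by the full integral gives P = 0.8149.

P ≈ 0.815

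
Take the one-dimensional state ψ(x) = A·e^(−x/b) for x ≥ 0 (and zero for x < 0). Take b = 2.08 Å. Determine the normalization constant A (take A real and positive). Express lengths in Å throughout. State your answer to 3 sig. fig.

Require ∫ |ψ|² dx = 1 over the whole domain.
∫|ψ|² dx = A²·(b/2).
Setting this equal to 1 gives A² = 1/(b/2).
With b = 2.08: A² = 0.9615 and A = 0.9806.

A ≈ 0.981 Å^(-1/2)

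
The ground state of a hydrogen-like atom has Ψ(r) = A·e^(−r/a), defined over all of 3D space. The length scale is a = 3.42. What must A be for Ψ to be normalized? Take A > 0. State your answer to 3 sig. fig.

A ≈ 0.0892

We need A² ∫|f|² 4πr² dr = 1, taking the integral from 0 to ∞.
Using ∫₀^∞ rⁿ e^(−αr) dr = n!/αⁿ⁺¹, the integral (without the A² prefactor) comes out to π·a^3.
Setting this equal to 1 gives A² = 1/(π·a^3).
With a = 3.42: A² = 0.007957 and A = 0.08920.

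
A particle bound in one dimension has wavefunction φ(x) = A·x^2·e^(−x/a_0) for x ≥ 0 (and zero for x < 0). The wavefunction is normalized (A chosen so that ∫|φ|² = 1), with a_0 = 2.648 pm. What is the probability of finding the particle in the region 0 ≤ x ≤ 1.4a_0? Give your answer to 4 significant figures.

The probability is P = ∫ |φ|² dx over [0, 1.4a_0].
The normalization integral ∫|φ|²dx over the whole domain equals 3·a_0^5/4·A², and A² cancels in the ratio.
In terms of u = x/a_0 (A² and the length scale cancel between numerator and denominator), P = [∫_{0}^{1.4} u^4·e^(-2·u) du] / [∫_{0}^{∞} u^4·e^(-2·u) du].
Using ∫ u^4·e^(-2·u) du = -(u^4/2 + u^3 + 3·u^2/2 + 3·u/2 + 3/4)·e^(-2·u), the numerator is ≈ 0.114243 and the denominator is 3/4.
Taking the ratio, P = 0.15232.

P ≈ 0.1523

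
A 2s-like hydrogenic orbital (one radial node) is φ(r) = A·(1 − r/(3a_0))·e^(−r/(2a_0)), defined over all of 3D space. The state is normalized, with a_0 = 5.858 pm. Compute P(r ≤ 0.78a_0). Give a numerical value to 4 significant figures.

P ≈ 0.08882

With dV = 4πr²dr, the probability is ∫|φ|² dV over r ≤ 0.78a_0.
A² is fixed by ∫₀^∞ 4πr²|φ|² dr = 1, i.e. A² = (8·π·a_0^3/3)^(−1).
In terms of u = r/a_0 (A², 4π and the length scale all cancel between numerator and denominator), P = [∫_{0}^{0.78} u^2·(1 - u/3)^2·e^(-u) du] / [∫_{0}^{∞} u^2·(1 - u/3)^2·e^(-u) du].
Using ∫ u^2·(1 - u/3)^2·e^(-u) du = (-u^4 + 2·u^3 - 3·u^2 - 6·u - 6)·e^(-u)/9, the numerator is ≈ 0.0592152 and the denominator is 2/3.
Taking the ratio yields P = 0.088823.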